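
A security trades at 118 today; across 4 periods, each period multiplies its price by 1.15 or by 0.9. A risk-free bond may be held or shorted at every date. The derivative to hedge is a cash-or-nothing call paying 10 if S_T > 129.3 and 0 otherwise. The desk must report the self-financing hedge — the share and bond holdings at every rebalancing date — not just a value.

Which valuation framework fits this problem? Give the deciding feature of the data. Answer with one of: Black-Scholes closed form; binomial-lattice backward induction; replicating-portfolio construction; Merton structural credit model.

framework: replicating-portfolio construction

Key observation: since the answer must list Δ and B at each node of the 1.15/0.9 lattice on 118, the replicating-portfolio method — solving the two-state system at every node — is the one that applies.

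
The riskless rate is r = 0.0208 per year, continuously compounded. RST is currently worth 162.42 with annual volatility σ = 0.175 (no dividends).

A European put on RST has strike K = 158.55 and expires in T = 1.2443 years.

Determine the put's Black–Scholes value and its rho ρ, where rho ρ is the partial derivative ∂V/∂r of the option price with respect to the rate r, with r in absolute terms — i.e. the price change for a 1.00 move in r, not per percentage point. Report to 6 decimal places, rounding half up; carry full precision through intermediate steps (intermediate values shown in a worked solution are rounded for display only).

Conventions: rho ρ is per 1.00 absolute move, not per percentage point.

σ√T = 0.175·√1.2443 = 0.195209
d₁ = (ln(S/K) + (r+σ²/2)T) / (σ√T) = (ln(162.42/158.55) + (0.0208+0.175²/2)·1.2443) / 0.195209 = (0.024116 + 0.044935) / 0.195209 = 0.353725
d₂ = d₁ − σ√T = 0.353725 − 0.195209 = 0.158515
e^{−rT} = 0.974451
N(−d₁) = 0.361773,  N(−d₂) = 0.437025
Put price V = K·e^{−rT}·N(−d₂) − S·N(−d₁) = 67.520048 − 58.759110 = 8.760938
ρ = −K·T·e^{−rT}·N(−d₂) = -84.015195

price = 8.760938
ρ = -84.015195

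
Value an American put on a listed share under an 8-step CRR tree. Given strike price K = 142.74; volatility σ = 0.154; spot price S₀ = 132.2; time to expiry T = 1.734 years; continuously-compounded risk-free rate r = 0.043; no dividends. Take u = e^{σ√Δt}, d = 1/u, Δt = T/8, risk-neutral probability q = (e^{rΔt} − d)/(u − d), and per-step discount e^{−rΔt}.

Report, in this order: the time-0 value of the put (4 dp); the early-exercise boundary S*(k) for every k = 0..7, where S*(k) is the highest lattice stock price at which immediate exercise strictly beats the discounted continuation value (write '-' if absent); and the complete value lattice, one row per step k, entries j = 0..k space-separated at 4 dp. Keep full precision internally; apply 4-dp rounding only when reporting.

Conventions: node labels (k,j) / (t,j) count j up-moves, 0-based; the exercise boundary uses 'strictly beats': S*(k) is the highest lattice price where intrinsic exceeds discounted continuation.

Δt=0.21675, u=1.07433, d=0.93081, q=0.54733, disc=e^(-rΔt)=0.99072
k=8 terminal: V=max(K-S,0) → 68.2443 56.7583 43.5013 28.2002 10.5400 0.0000 0.0000 0.0000 0.0000
k=7: j=0 S=80.0329 intr=62.7071 cont=61.3829 V=62.7071[EX]; j=1 S=92.3727 intr=50.3673 cont=49.0431 V=50.3673[EX]; j=2 S=106.6151 intr=36.1249 cont=34.8007 V=36.1249[EX]; j=3 S=123.0535 intr=19.6865 cont=18.3623 V=19.6865[EX]; j=4 S=142.0264 intr=0.7136 cont=4.7269 V=4.7269[hold]; j=5 S=163.9246 intr=0.0000 cont=0.0000 V=0.0000[hold]; j=6 S=189.1992 intr=0.0000 cont=0.0000 V=0.0000[hold]; j=7 S=218.3707 intr=0.0000 cont=0.0000 V=0.0000[hold]  S*(7)=123.0535
k=6: j=0 S=85.9817 intr=56.7583 cont=55.4341 V=56.7583[EX]; j=1 S=99.2387 intr=43.5013 cont=42.1771 V=43.5013[EX]; j=2 S=114.5398 intr=28.2002 cont=26.8760 V=28.2002[EX]; j=3 S=132.2000 intr=10.5400 cont=11.3920 V=11.3920[hold]; j=4 S=152.5831 intr=0.0000 cont=2.1199 V=2.1199[hold]; j=5 S=176.1091 intr=0.0000 cont=0.0000 V=0.0000[hold]; j=6 S=203.2623 intr=0.0000 cont=0.0000 V=0.0000[hold]  S*(6)=114.5398
k=5: j=0 S=92.3727 intr=50.3673 cont=49.0431 V=50.3673[EX]; j=1 S=106.6151 intr=36.1249 cont=34.8007 V=36.1249[EX]; j=2 S=123.0535 intr=19.6865 cont=18.8243 V=19.6865[EX]; j=3 S=142.0264 intr=0.7136 cont=6.2585 V=6.2585[hold]; j=4 S=163.9246 intr=0.0000 cont=0.9507 V=0.9507[hold]; j=5 S=189.1992 intr=0.0000 cont=0.0000 V=0.0000[hold]  S*(5)=123.0535
k=4: j=0 S=99.2387 intr=43.5013 cont=42.1771 V=43.5013[EX]; j=1 S=114.5398 intr=28.2002 cont=26.8760 V=28.2002[EX]; j=2 S=132.2000 intr=10.5400 cont=12.2225 V=12.2225[hold]; j=3 S=152.5831 intr=0.0000 cont=3.3223 V=3.3223[hold]; j=4 S=176.1091 intr=0.0000 cont=0.4264 V=0.4264[hold]  S*(4)=114.5398
k=3: j=0 S=106.6151 intr=36.1249 cont=34.8007 V=36.1249[EX]; j=1 S=123.0535 intr=19.6865 cont=19.2747 V=19.6865[EX]; j=2 S=142.0264 intr=0.7136 cont=7.2830 V=7.2830[hold]; j=3 S=163.9246 intr=0.0000 cont=1.7211 V=1.7211[hold]  S*(3)=123.0535
k=2: j=0 S=114.5398 intr=28.2002 cont=26.8760 V=28.2002[EX]; j=1 S=132.2000 intr=10.5400 cont=12.7780 V=12.7780[hold]; j=2 S=152.5831 intr=0.0000 cont=4.1995 V=4.1995[hold]  S*(2)=114.5398
k=1: j=0 S=123.0535 intr=19.6865 cont=19.5759 V=19.6865[EX]; j=1 S=142.0264 intr=0.7136 cont=8.0078 V=8.0078[hold]  S*(1)=123.0535
k=0: j=0 S=132.2000 intr=10.5400 cont=13.1711 V=13.1711[hold]  S*(0)=-

price = 13.1711
boundary = - 123.0535 114.5398 123.0535 114.5398 123.0535 114.5398 123.0535
tree:
13.1711
19.6865 8.0078
28.2002 12.7780 4.1995
36.1249 19.6865 7.2830 1.7211
43.5013 28.2002 12.2225 3.3223 0.4264
50.3673 36.1249 19.6865 6.2585 0.9507 0.0000
56.7583 43.5013 28.2002 11.3920 2.1199 0.0000 0.0000
62.7071 50.3673 36.1249 19.6865 4.7269 0.0000 0.0000 0.0000
68.2443 56.7583 43.5013 28.2002 10.5400 0.0000 0.0000 0.0000 0.0000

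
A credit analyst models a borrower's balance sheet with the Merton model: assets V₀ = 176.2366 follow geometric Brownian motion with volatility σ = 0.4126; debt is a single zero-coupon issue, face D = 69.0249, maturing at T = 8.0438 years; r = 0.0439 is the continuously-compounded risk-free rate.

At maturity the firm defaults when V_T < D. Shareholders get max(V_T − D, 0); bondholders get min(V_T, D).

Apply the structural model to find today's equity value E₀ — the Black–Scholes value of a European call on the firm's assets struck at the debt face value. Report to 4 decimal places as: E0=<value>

Apply the equity-as-call identities (strike 69.0249, horizon 8.0438 years):
d₁ = [ln(V₀/D) + (r + σ²/2)T] / (σ√T)
   = [ln(176.2366/69.0249) + (0.0439 + 0.5·0.4126²)·8.0438] / (0.4126·√8.0438)
   = [0.937360 + 1.037806] / 1.170199 = 1.687889
d₂ = d₁ − σ√T = 1.687889 − 1.170199 = 0.517689
N(d₁) = 0.954284,  N(d₂) = 0.697662,  e^(−rT) = 0.702491
E₀ = V₀·N(d₁) − D·e^(−rT)·N(d₂)
   = 176.2366·0.954284 − 69.0249·0.702491·0.697662 = 134.350505

E0=134.3505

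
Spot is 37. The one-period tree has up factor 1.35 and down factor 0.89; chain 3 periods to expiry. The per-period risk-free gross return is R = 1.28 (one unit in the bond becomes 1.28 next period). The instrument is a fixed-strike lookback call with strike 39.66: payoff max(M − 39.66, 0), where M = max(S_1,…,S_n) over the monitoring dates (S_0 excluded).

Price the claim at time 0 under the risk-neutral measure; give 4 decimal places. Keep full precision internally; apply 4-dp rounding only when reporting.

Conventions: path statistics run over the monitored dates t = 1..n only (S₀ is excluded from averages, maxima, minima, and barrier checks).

No-arbitrage gives p* = (R−d)/(u−d) = 0.8478: enumerate every path, weight its payoff by its p*-probability, and discount by R^3.
Enumerate all 2^3 = 8 price paths (U = up ×1.35, D = down ×0.89); each path with k up-moves has probability p*^k·(1−p*)^(3−k).
DDD: M=32.9300, payoff=0.0000, prob=0.003524
UDD: M=49.9500, payoff=10.2900, prob=0.019633
DUD: M=44.4555, payoff=4.7955, prob=0.019633
UUD: M=67.4325, payoff=27.7725, prob=0.109384
DDU: M=39.5654, payoff=0.0000, prob=0.019633
UDU: M=60.0149, payoff=20.3549, prob=0.109384
DUU: M=60.0149, payoff=20.3549, prob=0.109384
UUU: M=91.0339, payoff=51.3739, prob=0.609425
Price = Σ prob·payoff / R^3 = 39.095575 / 2.097152 = 18.6422

price = 18.6422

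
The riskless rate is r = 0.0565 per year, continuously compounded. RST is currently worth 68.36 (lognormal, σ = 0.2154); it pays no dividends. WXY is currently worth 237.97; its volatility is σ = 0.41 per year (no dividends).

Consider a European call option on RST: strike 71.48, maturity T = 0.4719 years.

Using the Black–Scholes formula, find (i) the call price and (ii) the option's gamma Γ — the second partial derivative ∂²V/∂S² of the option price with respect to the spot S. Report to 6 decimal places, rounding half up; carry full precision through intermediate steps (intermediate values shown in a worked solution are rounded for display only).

σ√T = 0.2154·√0.4719 = 0.147969
d₁ = (ln(S/K) + (r+σ²/2)T) / (σ√T) = (ln(68.36/71.48) + (0.0565+0.2154²/2)·0.4719) / 0.147969 = (-0.044630 + 0.037610) / 0.147969 = -0.047443
d₂ = d₁ − σ√T = -0.047443 − 0.147969 = -0.195412
e^{−rT} = 0.973690
N(d₁) = 0.481080,  N(d₂) = 0.422535
Call price V = S·N(d₁) − K·e^{−rT}·N(d₂) = 32.886638 − 29.408184 = 3.478454
φ(d₁) = (1/√(2π))·e^{−d₁²/2} = 0.398494
Γ = φ(d₁) / (S·σ·√T) = 0.039396

price = 3.478454
Γ = 0.039396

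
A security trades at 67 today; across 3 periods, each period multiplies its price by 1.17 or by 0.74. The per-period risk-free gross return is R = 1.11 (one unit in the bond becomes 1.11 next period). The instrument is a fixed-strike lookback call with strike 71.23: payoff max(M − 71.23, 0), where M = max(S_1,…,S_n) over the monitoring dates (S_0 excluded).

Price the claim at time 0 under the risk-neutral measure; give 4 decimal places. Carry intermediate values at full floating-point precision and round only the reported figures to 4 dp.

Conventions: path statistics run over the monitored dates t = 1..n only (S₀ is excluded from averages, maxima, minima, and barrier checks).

Set p* = 0.8605 (from d < R < u); the path-dependent value is the discounted p*-expectation over all price paths.
Enumerate all 2^3 = 8 price paths (U = up ×1.17, D = down ×0.74); each path with k up-moves has probability p*^k·(1−p*)^(3−k).
DDD: M=49.5800, payoff=0.0000, prob=0.002717
UDD: M=78.3900, payoff=7.1600, prob=0.016753
DUD: M=58.0086, payoff=0.0000, prob=0.016753
UUD: M=91.7163, payoff=20.4863, prob=0.103312
DDU: M=49.5800, payoff=0.0000, prob=0.016753
UDU: M=78.3900, payoff=7.1600, prob=0.103312
DUU: M=67.8701, payoff=0.0000, prob=0.103312
UUU: M=107.3081, payoff=36.0781, prob=0.637089
Price = Σ prob·payoff / R^3 = 25.961065 / 1.367631 = 18.9825

price = 18.9825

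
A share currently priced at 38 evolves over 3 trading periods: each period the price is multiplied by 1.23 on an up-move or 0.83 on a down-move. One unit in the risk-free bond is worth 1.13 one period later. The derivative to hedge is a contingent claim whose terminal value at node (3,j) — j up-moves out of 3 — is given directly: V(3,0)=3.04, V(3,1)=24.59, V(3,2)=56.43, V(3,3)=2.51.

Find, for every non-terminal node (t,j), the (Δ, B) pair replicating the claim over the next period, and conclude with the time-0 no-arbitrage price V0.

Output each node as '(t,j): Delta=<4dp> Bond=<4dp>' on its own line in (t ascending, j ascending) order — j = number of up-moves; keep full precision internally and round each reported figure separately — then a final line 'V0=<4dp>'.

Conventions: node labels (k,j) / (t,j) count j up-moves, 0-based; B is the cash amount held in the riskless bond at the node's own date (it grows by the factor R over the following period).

(0,0): Delta=-0.8781 Bond=53.0305
(1,0): Delta=2.0530 Bond=-32.5222
(1,1): Delta=-1.5374 Bond=90.7401
(2,0): Delta=2.0580 Bond=-36.8816
(2,1): Delta=2.0519 Bond=-36.7062
(2,2): Delta=-2.3447 Bond=148.9504
V0=19.6624

The replicating-portfolio and risk-neutral prices coincide; use p* = (1.13−0.83)/(1.23−0.83) = 0.7500 for the latter.
Expiry values: V(3,0)=3.0400, V(3,1)=24.5900, V(3,2)=56.4300, V(3,3)=2.5100
(2,0): S=26.1782. Δ = (V_up−V_dn)/(S_up−S_dn) = (24.5900−3.0400)/(32.1992−21.7279) = 2.0580. V = [p*·24.5900 + (1−p*)·3.0400]/1.13 = 16.9934. B = V − Δ·S = -36.8816.
(2,1): S=38.7942. Δ = (V_up−V_dn)/(S_up−S_dn) = (56.4300−24.5900)/(47.7169−32.1992) = 2.0519. V = [p*·56.4300 + (1−p*)·24.5900]/1.13 = 42.8938. B = V − Δ·S = -36.7062.
(2,2): S=57.4902. Δ = (V_up−V_dn)/(S_up−S_dn) = (2.5100−56.4300)/(70.7129−47.7169) = -2.3447. V = [p*·2.5100 + (1−p*)·56.4300]/1.13 = 14.1504. B = V − Δ·S = 148.9504.
(1,0): S=31.5400. Δ = (V_up−V_dn)/(S_up−S_dn) = (42.8938−16.9934)/(38.7942−26.1782) = 2.0530. V = [p*·42.8938 + (1−p*)·16.9934]/1.13 = 32.2289. B = V − Δ·S = -32.5222.
(1,1): S=46.7400. Δ = (V_up−V_dn)/(S_up−S_dn) = (14.1504−42.8938)/(57.4902−38.7942) = -1.5374. V = [p*·14.1504 + (1−p*)·42.8938]/1.13 = 18.8817. B = V − Δ·S = 90.7401.
(0,0): S=38.0000. Δ = (V_up−V_dn)/(S_up−S_dn) = (18.8817−32.2289)/(46.7400−31.5400) = -0.8781. V = [p*·18.8817 + (1−p*)·32.2289]/1.13 = 19.6624. B = V − Δ·S = 53.0305.
Check: Δ(0,0)·S0 + B(0,0) = 19.6624 = V0.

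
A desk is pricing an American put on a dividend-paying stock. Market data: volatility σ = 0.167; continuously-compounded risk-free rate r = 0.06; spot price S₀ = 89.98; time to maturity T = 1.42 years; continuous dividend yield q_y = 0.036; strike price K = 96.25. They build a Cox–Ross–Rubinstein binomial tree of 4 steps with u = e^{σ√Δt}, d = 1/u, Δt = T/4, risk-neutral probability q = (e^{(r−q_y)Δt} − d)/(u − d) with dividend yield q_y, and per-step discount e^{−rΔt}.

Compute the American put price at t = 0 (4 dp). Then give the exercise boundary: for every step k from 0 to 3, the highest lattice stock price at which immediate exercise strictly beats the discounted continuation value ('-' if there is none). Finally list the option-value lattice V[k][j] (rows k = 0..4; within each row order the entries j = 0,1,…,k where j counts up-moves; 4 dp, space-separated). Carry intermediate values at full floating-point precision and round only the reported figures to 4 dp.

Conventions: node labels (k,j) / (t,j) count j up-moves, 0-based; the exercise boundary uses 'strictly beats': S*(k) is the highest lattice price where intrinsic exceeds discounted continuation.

params: Δt=0.35500 u=1.10462 d=0.90529 q=0.51807 e^(-rΔt)=0.97893
t_4 payoffs: 35.8143 22.5072 6.2700 0.0000 0.0000
t_3: node(3,0) S=66.7585 payoff=29.4915 vs cont=28.3108 → 29.4915 [stop]  node(3,1) S=81.4578 payoff=14.7922 vs cont=13.7981 → 14.7922 [stop]  node(3,2) S=99.3937 payoff=0.0000 vs cont=2.9580 → 2.9580 [wait]  node(3,3) S=121.2789 payoff=0.0000 vs cont=0.0000 → 0.0000 [wait]  ⇒ S*(3)=81.4578
t_2: node(2,0) S=73.7428 payoff=22.5072 vs cont=21.4151 → 22.5072 [stop]  node(2,1) S=89.9800 payoff=6.2700 vs cont=8.4787 → 8.4787 [wait]  node(2,2) S=109.7924 payoff=0.0000 vs cont=1.3955 → 1.3955 [wait]  ⇒ S*(2)=73.7428
t_1: node(1,0) S=81.4578 payoff=14.7922 vs cont=14.9183 → 14.9183 [wait]  node(1,1) S=99.3937 payoff=0.0000 vs cont=4.7078 → 4.7078 [wait]  ⇒ S*(1)=-
t_0: node(0,0) S=89.9800 payoff=6.2700 vs cont=9.4256 → 9.4256 [wait]  ⇒ S*(0)=-

price = 9.4256
boundary = - - 73.7428 81.4578
tree:
9.4256
14.9183 4.7078
22.5072 8.4787 1.3955
29.4915 14.7922 2.9580 0.0000
35.8143 22.5072 6.2700 0.0000 0.0000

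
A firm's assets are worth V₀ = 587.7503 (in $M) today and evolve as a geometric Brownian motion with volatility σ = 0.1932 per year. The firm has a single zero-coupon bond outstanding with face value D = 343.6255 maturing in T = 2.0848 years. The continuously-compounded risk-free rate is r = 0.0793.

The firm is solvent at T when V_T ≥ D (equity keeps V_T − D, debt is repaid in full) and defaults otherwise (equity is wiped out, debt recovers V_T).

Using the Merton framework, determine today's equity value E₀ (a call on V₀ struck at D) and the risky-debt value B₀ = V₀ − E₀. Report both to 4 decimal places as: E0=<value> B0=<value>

Apply the equity-as-call identities (strike 343.6255, horizon 2.0848 years):
d₁ = [ln(V₀/D) + (r + σ²/2)T] / (σ√T)
   = [ln(587.7503/343.6255) + (0.0793 + 0.5·0.1932²)·2.0848] / (0.1932·√2.0848)
   = [0.536750 + 0.204234] / 0.278958 = 2.656251
d₂ = d₁ − σ√T = 2.656251 − 0.278958 = 2.377293
N(d₁) = 0.996049,  N(d₂) = 0.991280,  e^(−rT) = 0.847618
E₀ = V₀·N(d₁) − D·e^(−rT)·N(d₂)
   = 587.7503·0.996049 − 343.6255·0.847618·0.991280 = 296.704777
B₀ = V₀ − E₀ = 587.7503 − 296.704777 = 291.045523

E0=296.7048 B0=291.0455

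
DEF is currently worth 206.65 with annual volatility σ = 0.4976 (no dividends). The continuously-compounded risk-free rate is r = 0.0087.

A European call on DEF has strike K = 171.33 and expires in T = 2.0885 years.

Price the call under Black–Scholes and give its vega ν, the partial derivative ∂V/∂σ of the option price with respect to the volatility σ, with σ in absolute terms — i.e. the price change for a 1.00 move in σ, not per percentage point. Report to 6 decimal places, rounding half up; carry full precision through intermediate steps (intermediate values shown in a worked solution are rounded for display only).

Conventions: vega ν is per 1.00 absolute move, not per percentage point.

price = 73.879298
ν = 96.736857

σ√T = 0.4976·√2.0885 = 0.719114
d₁ = (ln(S/K) + (r+σ²/2)T) / (σ√T) = (ln(206.65/171.33) + (0.0087+0.4976²/2)·2.0885) / 0.719114 = (0.187435 + 0.276732) / 0.719114 = 0.645471
d₂ = d₁ − σ√T = 0.645471 − 0.719114 = -0.073643
e^{−rT} = 0.981994
N(d₁) = 0.740689,  N(d₂) = 0.470647
Call price V = S·N(d₁) − K·e^{−rT}·N(d₂) = 153.063399 − 79.184101 = 73.879298
φ(d₁) = (1/√(2π))·e^{−d₁²/2} = 0.323921
ν = S·φ(d₁)·√T = 96.736857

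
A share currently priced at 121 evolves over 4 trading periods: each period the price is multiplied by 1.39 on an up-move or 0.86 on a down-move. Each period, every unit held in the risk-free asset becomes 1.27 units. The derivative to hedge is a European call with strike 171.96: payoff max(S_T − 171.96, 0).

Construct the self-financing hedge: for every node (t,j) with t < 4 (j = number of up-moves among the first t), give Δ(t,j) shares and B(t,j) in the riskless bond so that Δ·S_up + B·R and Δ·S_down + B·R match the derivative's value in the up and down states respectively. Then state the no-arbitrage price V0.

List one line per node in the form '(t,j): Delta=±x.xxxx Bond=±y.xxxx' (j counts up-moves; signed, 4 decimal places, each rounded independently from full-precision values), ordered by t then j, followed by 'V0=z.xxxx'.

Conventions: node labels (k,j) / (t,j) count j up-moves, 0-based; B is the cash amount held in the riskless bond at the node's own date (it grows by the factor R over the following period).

The replicating-portfolio and risk-neutral prices coincide; use p* = (1.27−0.86)/(1.39−0.86) = 0.7736 for the latter.
At maturity the claim pays: V(4,0)=0.0000, V(4,1)=0.0000, V(4,2)=0.9467, V(4,3)=107.5055, V(4,4)=279.7343
  t=3,j=0: stock 76.9628 → up 106.9783 (V=0.0000), down 66.1880 (V=0.0000). Price 0.0000; hedge Δ=0.0000, bond B=0.0000.
  t=3,j=1: stock 124.3933 → up 172.9067 (V=0.9467), down 106.9783 (V=0.0000). Price 0.5767; hedge Δ=0.0144, bond B=-1.2096.
  t=3,j=2: stock 201.0543 → up 279.4655 (V=107.5055), down 172.9067 (V=0.9467). Price 65.6528; hedge Δ=1.0000, bond B=-135.4016.
  t=3,j=3: stock 324.9599 → up 451.6943 (V=279.7343), down 279.4655 (V=107.5055). Price 189.5583; hedge Δ=1.0000, bond B=-135.4016.
  t=2,j=0: stock 89.4916 → up 124.3933 (V=0.5767), down 76.9628 (V=0.0000). Price 0.3513; hedge Δ=0.0122, bond B=-0.7368.
  t=2,j=1: stock 144.6434 → up 201.0543 (V=65.6528), down 124.3933 (V=0.5767). Price 40.0933; hedge Δ=0.8489, bond B=-82.6917.
  t=2,j=2: stock 233.7841 → up 324.9599 (V=189.5583), down 201.0543 (V=65.6528). Price 127.1687; hedge Δ=1.0000, bond B=-106.6154.
  t=1,j=0: stock 104.0600 → up 144.6434 (V=40.0933), down 89.4916 (V=0.3513). Price 24.4844; hedge Δ=0.7206, bond B=-50.5007.
  t=1,j=1: stock 168.1900 → up 233.7841 (V=127.1687), down 144.6434 (V=40.0933). Price 84.6091; hedge Δ=0.9768, bond B=-79.6840.
  t=0,j=0: stock 121.0000 → up 168.1900 (V=84.6091), down 104.0600 (V=24.4844). Price 55.9023; hedge Δ=0.9375, bond B=-57.5405.
Verification: the root portfolio costs Δ(0,0)·S0 + B(0,0) = 55.9023, matching V0.

(0,0): Delta=0.9375 Bond=-57.5405
(1,0): Delta=0.7206 Bond=-50.5007
(1,1): Delta=0.9768 Bond=-79.6840
(2,0): Delta=0.0122 Bond=-0.7368
(2,1): Delta=0.8489 Bond=-82.6917
(2,2): Delta=1.0000 Bond=-106.6154
(3,0): Delta=0.0000 Bond=0.0000
(3,1): Delta=0.0144 Bond=-1.2096
(3,2): Delta=1.0000 Bond=-135.4016
(3,3): Delta=1.0000 Bond=-135.4016
V0=55.9023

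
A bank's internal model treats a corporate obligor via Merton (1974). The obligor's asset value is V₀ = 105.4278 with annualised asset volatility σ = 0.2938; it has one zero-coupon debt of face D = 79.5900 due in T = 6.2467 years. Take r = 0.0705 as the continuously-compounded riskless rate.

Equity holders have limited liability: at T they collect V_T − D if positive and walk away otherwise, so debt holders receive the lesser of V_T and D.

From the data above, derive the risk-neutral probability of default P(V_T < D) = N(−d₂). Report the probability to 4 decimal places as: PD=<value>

PD=0.2691

Apply the equity-as-call identities (strike 79.5900, horizon 6.2467 years):
d₁ = [ln(V₀/D) + (r + σ²/2)T] / (σ√T)
   = [ln(105.4278/79.5900) + (0.0705 + 0.5·0.2938²)·6.2467] / (0.2938·√6.2467)
   = [0.281138 + 0.709995] / 0.734306 = 1.349755
d₂ = d₁ − σ√T = 1.349755 − 0.734306 = 0.615448
risk-neutral PD = N(−d₂) = N(-0.615448) = 0.269129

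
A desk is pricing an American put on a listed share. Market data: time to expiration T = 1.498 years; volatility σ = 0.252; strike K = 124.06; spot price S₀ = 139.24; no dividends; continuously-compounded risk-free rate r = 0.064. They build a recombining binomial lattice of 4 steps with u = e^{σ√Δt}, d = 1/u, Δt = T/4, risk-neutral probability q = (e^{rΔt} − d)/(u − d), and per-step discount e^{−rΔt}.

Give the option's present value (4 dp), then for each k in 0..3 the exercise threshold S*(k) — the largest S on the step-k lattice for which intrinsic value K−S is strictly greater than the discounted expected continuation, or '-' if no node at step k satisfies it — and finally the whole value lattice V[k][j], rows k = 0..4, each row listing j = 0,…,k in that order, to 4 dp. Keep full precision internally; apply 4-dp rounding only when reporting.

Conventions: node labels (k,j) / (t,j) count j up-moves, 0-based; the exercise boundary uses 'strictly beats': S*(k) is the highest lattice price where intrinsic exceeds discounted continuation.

params: Δt=0.37450 u=1.16674 d=0.85709 q=0.53986 e^(-rΔt)=0.97632
t_4 payoffs: 48.9210 21.7744 0.0000 0.0000 0.0000
t_3: node(3,0) S=87.6678 payoff=36.3922 vs cont=33.4541 → 36.3922 [stop]  node(3,1) S=119.3409 payoff=4.7191 vs cont=9.7820 → 9.7820 [wait]  node(3,2) S=162.4571 payoff=0.0000 vs cont=0.0000 → 0.0000 [wait]  node(3,3) S=221.1506 payoff=0.0000 vs cont=0.0000 → 0.0000 [wait]  ⇒ S*(3)=87.6678
t_2: node(2,0) S=102.2856 payoff=21.7744 vs cont=21.5048 → 21.7744 [stop]  node(2,1) S=139.2400 payoff=0.0000 vs cont=4.3945 → 4.3945 [wait]  node(2,2) S=189.5455 payoff=0.0000 vs cont=0.0000 → 0.0000 [wait]  ⇒ S*(2)=102.2856
t_1: node(1,0) S=119.3409 payoff=4.7191 vs cont=12.0982 → 12.0982 [wait]  node(1,1) S=162.4571 payoff=0.0000 vs cont=1.9742 → 1.9742 [wait]  ⇒ S*(1)=-
t_0: node(0,0) S=139.2400 payoff=0.0000 vs cont=6.4756 → 6.4756 [wait]  ⇒ S*(0)=-

price = 6.4756
boundary = - - 102.2856 87.6678
tree:
6.4756
12.0982 1.9742
21.7744 4.3945 0.0000
36.3922 9.7820 0.0000 0.0000
48.9210 21.7744 0.0000 0.0000 0.0000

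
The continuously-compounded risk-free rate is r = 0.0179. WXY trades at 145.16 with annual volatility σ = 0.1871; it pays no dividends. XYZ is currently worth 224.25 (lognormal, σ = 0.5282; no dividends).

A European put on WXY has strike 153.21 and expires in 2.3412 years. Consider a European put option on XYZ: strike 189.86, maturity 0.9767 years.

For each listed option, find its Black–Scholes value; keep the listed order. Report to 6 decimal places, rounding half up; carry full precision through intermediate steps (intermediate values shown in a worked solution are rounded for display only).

[WXY put K=153.21]
σ√T = 0.1871·√2.3412 = 0.286281
d₁ = (ln(S/K) + (r+σ²/2)T) / (σ√T) = (ln(145.16/153.21) + (0.0179+0.1871²/2)·2.3412) / 0.286281 = (-0.053973 + 0.082886) / 0.286281 = 0.100995
d₂ = d₁ − σ√T = 0.100995 − 0.286281 = -0.185286
e^{−rT} = 0.958958
N(−d₁) = 0.459777,  N(−d₂) = 0.573498
price = K·e^{−rT}·N(−d₂) − S·N(−d₁) = 84.259448 − 66.741250 = 17.518198
[XYZ put K=189.86]
σ√T = 0.5282·√0.9767 = 0.522010
d₁ = (ln(S/K) + (r+σ²/2)T) / (σ√T) = (ln(224.25/189.86) + (0.0179+0.5282²/2)·0.9767) / 0.522010 = (0.166475 + 0.153730) / 0.522010 = 0.613407
d₂ = d₁ − σ√T = 0.613407 − 0.522010 = 0.091397
e^{−rT} = 0.982669
N(−d₁) = 0.269804,  N(−d₂) = 0.463589
price = K·e^{−rT}·N(−d₂) − S·N(−d₁) = 86.491509 − 60.503452 = 25.988057

price(WXY put K=153.21) = 17.518198
price(XYZ put K=189.86) = 25.988057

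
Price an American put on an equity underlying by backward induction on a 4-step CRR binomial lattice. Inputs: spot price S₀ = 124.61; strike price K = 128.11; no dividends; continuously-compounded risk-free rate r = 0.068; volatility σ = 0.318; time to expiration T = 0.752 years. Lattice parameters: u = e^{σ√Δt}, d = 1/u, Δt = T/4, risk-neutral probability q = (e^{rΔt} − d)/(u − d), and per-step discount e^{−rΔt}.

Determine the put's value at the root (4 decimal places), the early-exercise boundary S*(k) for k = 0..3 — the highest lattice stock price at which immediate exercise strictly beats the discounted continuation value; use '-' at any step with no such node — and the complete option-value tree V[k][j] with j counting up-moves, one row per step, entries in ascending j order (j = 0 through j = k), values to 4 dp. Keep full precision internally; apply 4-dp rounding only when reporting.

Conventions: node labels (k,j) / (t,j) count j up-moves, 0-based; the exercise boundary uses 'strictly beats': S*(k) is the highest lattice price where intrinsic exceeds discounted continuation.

price = 12.9907
boundary = - - 94.5781 108.5605
tree:
12.9907
21.3448 5.3576
33.5319 10.2696 0.8122
45.7134 19.5495 1.6860 0.0000
56.3259 33.5319 3.5000 0.0000 0.0000

params: Δt=0.18800 u=1.14784 d=0.87120 q=0.51209 e^(-rΔt)=0.98730
t_4 payoffs: 56.3259 33.5319 3.5000 0.0000 0.0000
t_3: node(3,0) S=82.3966 payoff=45.7134 vs cont=44.0861 → 45.7134 [stop]  node(3,1) S=108.5605 payoff=19.5495 vs cont=17.9222 → 19.5495 [stop]  node(3,2) S=143.0323 payoff=0.0000 vs cont=1.6860 → 1.6860 [wait]  node(3,3) S=188.4501 payoff=0.0000 vs cont=0.0000 → 0.0000 [wait]  ⇒ S*(3)=108.5605
t_2: node(2,0) S=94.5781 payoff=33.5319 vs cont=31.9046 → 33.5319 [stop]  node(2,1) S=124.6100 payoff=3.5000 vs cont=10.2696 → 10.2696 [wait]  node(2,2) S=164.1781 payoff=0.0000 vs cont=0.8122 → 0.8122 [wait]  ⇒ S*(2)=94.5781
t_1: node(1,0) S=108.5605 payoff=19.5495 vs cont=21.3448 → 21.3448 [wait]  node(1,1) S=143.0323 payoff=0.0000 vs cont=5.3576 → 5.3576 [wait]  ⇒ S*(1)=-
t_0: node(0,0) S=124.6100 payoff=3.5000 vs cont=12.9907 → 12.9907 [wait]  ⇒ S*(0)=-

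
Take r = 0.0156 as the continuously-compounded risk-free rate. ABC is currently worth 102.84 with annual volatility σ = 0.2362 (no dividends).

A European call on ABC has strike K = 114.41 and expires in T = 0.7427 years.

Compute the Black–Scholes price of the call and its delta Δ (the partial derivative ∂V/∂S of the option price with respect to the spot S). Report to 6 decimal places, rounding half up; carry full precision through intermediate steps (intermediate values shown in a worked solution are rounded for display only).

price = 4.559201
Δ = 0.357534

σ√T = 0.2362·√0.7427 = 0.203557
d₁ = (ln(S/K) + (r+σ²/2)T) / (σ√T) = (ln(102.84/114.41) + (0.0156+0.2362²/2)·0.7427) / 0.203557 = (-0.106614 + 0.032304) / 0.203557 = -0.365058
d₂ = d₁ − σ√T = -0.365058 − 0.203557 = -0.568615
e^{−rT} = 0.988481
N(d₁) = 0.357534,  N(d₂) = 0.284809
Call price V = S·N(d₁) − K·e^{−rT}·N(d₂) = 36.768803 − 32.209601 = 4.559201
Δ = N(d₁) = 0.357534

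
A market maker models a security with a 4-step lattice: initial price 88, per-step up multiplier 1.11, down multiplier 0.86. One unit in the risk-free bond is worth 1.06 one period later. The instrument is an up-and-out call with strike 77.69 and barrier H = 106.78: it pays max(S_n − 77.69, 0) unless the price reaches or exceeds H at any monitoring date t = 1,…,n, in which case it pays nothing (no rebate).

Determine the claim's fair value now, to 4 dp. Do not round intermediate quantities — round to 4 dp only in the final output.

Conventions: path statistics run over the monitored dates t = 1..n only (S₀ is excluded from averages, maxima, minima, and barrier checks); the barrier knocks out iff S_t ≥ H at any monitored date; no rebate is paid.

price = 4.4409

With p* = (R−d)/(u−d) = 0.8000, sum probability × payoff across the paths and divide by R^4.
Enumerate all 2^4 = 16 price paths (U = up ×1.11, D = down ×0.86); each path with k up-moves has probability p*^k·(1−p*)^(4−k).
DDDD: M=75.6800, payoff=0.0000, prob=0.001600
UDDD: M=97.6800, payoff=0.0000, prob=0.006400
DUDD: M=84.0048, payoff=0.0000, prob=0.006400
UUDD: M=108.4248, payoff=0.0000, prob=0.025600
DDUD: M=75.6800, payoff=0.0000, prob=0.006400
UDUD: M=97.6800, payoff=2.5010, prob=0.025600
DUUD: M=93.2453, payoff=2.5010, prob=0.025600
UUUD: M=120.3515, payoff=0.0000, prob=0.102400
DDDU: M=75.6800, payoff=0.0000, prob=0.006400
UDDU: M=97.6800, payoff=2.5010, prob=0.025600
DUDU: M=84.0048, payoff=2.5010, prob=0.025600
UUDU: M=108.4248, payoff=0.0000, prob=0.102400
DDUU: M=80.1910, payoff=2.5010, prob=0.025600
UDUU: M=103.5023, payoff=25.8123, prob=0.102400
DUUU: M=103.5023, payoff=25.8123, prob=0.102400
UUUU: M=133.5902, payoff=0.0000, prob=0.409600
Price = Σ prob·payoff / R^4 = 5.606488 / 1.262477 = 4.4409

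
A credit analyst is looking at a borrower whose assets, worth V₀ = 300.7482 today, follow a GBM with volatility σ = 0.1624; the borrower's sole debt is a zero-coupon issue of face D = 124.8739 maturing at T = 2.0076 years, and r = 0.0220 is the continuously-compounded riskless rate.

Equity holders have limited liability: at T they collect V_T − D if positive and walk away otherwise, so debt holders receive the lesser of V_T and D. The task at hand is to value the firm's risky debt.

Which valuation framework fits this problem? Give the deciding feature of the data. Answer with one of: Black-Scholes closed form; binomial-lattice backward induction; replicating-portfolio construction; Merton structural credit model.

Key observation: the question is about default risk generated by asset-value dynamics against a debt face of 124.8739 — the structural framework prices exactly that.

framework: Merton structural credit model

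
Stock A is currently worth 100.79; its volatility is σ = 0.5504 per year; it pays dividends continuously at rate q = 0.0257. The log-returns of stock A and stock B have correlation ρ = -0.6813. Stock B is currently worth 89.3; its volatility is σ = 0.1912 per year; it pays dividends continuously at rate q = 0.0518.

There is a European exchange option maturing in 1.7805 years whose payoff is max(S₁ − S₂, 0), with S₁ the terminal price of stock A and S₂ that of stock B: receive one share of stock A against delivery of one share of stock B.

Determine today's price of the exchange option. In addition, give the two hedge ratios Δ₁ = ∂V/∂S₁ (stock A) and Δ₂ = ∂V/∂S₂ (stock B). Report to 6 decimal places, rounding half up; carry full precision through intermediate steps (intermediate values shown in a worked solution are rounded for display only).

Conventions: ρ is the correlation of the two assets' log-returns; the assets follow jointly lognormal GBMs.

exchange price = 39.633178
Δ1 = 0.707190
Δ2 = -0.354361

σ_eff = √(σ₁² + σ₂² − 2ρσ₁σ₂) = √(0.5504² + 0.1912² − 2·-0.6813·0.5504·0.1912) = 0.694905
d₁ = (ln(S₁/S₂) + (q₂ − q₁ + σ_eff²/2)T) / (σ_eff√T) = (ln(100.79/89.3) + (0.0518 − 0.0257 + 0.241446)·1.7805) / 0.927249 = 0.644276
d₂ = d₁ − σ_eff√T = 0.644276 − 0.927249 = -0.282973
N(d₁) = 0.740302,  N(d₂) = 0.388599
V = S₁·e^{−q₁T}·N(d₁) − S₂·e^{−q₂T}·N(d₂) = 71.277649 − 31.644471 = 39.633178
Key observation: no risk-free rate is needed — with the second asset as numeraire the exchange option is a call on the ratio S₁/S₂, and r cancels out of the value.
Δ₁ = e^{−q₁T}·N(d₁) = 0.707190;  Δ₂ = −e^{−q₂T}·N(d₂) = -0.354361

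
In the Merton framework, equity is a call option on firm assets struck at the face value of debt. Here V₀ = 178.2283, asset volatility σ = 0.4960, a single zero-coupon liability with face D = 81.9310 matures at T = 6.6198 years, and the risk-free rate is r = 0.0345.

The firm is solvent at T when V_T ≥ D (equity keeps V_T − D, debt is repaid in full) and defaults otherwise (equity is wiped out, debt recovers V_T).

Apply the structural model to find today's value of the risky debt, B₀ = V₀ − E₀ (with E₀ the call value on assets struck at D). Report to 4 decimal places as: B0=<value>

Work the structural quantities from V₀ = 178.2283 against face 81.9310:
d₁ = [ln(V₀/D) + (r + σ²/2)T] / (σ√T)
   = [ln(178.2283/81.9310) + (0.0345 + 0.5·0.4960²)·6.6198] / (0.4960·√6.6198)
   = [0.777188 + 1.042671] / 1.276157 = 1.426047
d₂ = d₁ − σ√T = 1.426047 − 1.276157 = 0.149890
N(d₁) = 0.923073,  N(d₂) = 0.559574,  e^(−rT) = 0.795819
E₀ = V₀·N(d₁) − D·e^(−rT)·N(d₂)
   = 178.2283·0.923073 − 81.9310·0.795819·0.559574 = 128.032147
B₀ = V₀ − E₀ = 178.2283 − 128.032147 = 50.196153

B0=50.1962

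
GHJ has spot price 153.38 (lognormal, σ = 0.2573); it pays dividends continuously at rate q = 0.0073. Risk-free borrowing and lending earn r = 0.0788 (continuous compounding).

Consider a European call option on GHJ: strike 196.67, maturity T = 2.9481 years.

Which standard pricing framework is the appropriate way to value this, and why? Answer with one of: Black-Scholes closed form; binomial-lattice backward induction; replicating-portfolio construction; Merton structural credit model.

Key observation: a European-exercise option on GHJ struck at 196.67 — a GBM underlying with constant parameters — admits an analytic price: the data contain no early exercise, no discrete tree, no debt structure.

framework: Black-Scholes closed form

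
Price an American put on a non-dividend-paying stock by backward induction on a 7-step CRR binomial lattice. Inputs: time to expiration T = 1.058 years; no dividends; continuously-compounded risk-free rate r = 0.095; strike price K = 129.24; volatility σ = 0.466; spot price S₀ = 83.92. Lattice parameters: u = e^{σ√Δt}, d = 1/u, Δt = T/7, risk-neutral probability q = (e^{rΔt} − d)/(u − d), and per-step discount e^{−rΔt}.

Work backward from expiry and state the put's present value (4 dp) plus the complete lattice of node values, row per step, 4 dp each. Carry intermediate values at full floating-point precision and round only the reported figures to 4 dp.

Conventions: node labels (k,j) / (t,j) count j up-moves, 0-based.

Δt=0.15114  u=1.19862  d=0.83430  q=0.49453  discount=0.98574
step 7 (expiry): payoffs max(K−S,0) = 105.6295 95.3192 80.5067 59.2259 28.6522 0.0000 0.0000 0.0000
k=6: (k=6,j=0): S=28.3000, K−S=100.9400, hold=99.0976 ⇒ V=100.9400 exercise | (k=6,j=1): S=40.6580, K−S=88.5820, hold=86.7396 ⇒ V=88.5820 exercise | (k=6,j=2): S=58.4125, K−S=70.8275, hold=68.9851 ⇒ V=70.8275 exercise | (k=6,j=3): S=83.9200, K−S=45.3200, hold=43.4776 ⇒ V=45.3200 exercise | (k=6,j=4): S=120.5661, K−S=8.6739, hold=14.2764 ⇒ V=14.2764 continue | (k=6,j=5): S=173.2149, K−S=0.0000, hold=0.0000 ⇒ V=0.0000 continue | (k=6,j=6): S=248.8543, K−S=0.0000, hold=0.0000 ⇒ V=0.0000 continue
k=5: (k=5,j=0): S=33.9208, K−S=95.3192, hold=93.4768 ⇒ V=95.3192 exercise | (k=5,j=1): S=48.7333, K−S=80.5067, hold=78.6643 ⇒ V=80.5067 exercise | (k=5,j=2): S=70.0141, K−S=59.2259, hold=57.3835 ⇒ V=59.2259 exercise | (k=5,j=3): S=100.5878, K−S=28.6522, hold=29.5409 ⇒ V=29.5409 continue | (k=5,j=4): S=144.5125, K−S=0.0000, hold=7.1134 ⇒ V=7.1134 continue | (k=5,j=5): S=207.6181, K−S=0.0000, hold=0.0000 ⇒ V=0.0000 continue
k=4: (k=4,j=0): S=40.6580, K−S=88.5820, hold=86.7396 ⇒ V=88.5820 exercise | (k=4,j=1): S=58.4125, K−S=70.8275, hold=68.9851 ⇒ V=70.8275 exercise | (k=4,j=2): S=83.9200, K−S=45.3200, hold=43.9108 ⇒ V=45.3200 exercise | (k=4,j=3): S=120.5661, K−S=8.6739, hold=18.1869 ⇒ V=18.1869 continue | (k=4,j=4): S=173.2149, K−S=0.0000, hold=3.5444 ⇒ V=3.5444 continue
k=3: (k=3,j=0): S=48.7333, K−S=80.5067, hold=78.6643 ⇒ V=80.5067 exercise | (k=3,j=1): S=70.0141, K−S=59.2259, hold=57.3835 ⇒ V=59.2259 exercise | (k=3,j=2): S=100.5878, K−S=28.6522, hold=31.4471 ⇒ V=31.4471 continue | (k=3,j=3): S=144.5125, K−S=0.0000, hold=10.7897 ⇒ V=10.7897 continue
k=2: (k=2,j=0): S=58.4125, K−S=70.8275, hold=68.9851 ⇒ V=70.8275 exercise | (k=2,j=1): S=83.9200, K−S=45.3200, hold=44.8400 ⇒ V=45.3200 exercise | (k=2,j=2): S=120.5661, K−S=8.6739, hold=20.9288 ⇒ V=20.9288 continue
k=1: (k=1,j=0): S=70.0141, K−S=59.2259, hold=57.3835 ⇒ V=59.2259 exercise | (k=1,j=1): S=100.5878, K−S=28.6522, hold=32.7837 ⇒ V=32.7837 continue
k=0: (k=0,j=0): S=83.9200, K−S=45.3200, hold=45.4916 ⇒ V=45.4916 continue

price = 45.4916
tree:
45.4916
59.2259 32.7837
70.8275 45.3200 20.9288
80.5067 59.2259 31.4471 10.7897
88.5820 70.8275 45.3200 18.1869 3.5444
95.3192 80.5067 59.2259 29.5409 7.1134 0.0000
100.9400 88.5820 70.8275 45.3200 14.2764 0.0000 0.0000
105.6295 95.3192 80.5067 59.2259 28.6522 0.0000 0.0000 0.0000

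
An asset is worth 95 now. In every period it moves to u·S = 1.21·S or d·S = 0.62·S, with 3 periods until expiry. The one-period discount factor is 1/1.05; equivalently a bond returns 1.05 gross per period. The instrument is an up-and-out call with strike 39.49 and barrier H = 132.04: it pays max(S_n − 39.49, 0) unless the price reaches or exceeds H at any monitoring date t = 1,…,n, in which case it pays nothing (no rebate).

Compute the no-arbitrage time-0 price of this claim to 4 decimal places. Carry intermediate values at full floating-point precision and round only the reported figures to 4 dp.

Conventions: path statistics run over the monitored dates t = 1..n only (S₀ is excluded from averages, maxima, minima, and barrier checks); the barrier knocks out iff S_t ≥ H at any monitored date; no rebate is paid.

No-arbitrage gives p* = (R−d)/(u−d) = 0.7288: enumerate every path, weight its payoff by its p*-probability, and discount by R^3.
Enumerate all 2^3 = 8 price paths (U = up ×1.21, D = down ×0.62); each path with k up-moves has probability p*^k·(1−p*)^(3−k).
DDD: M=58.9000, payoff=0.0000, prob=0.019944
UDD: M=114.9500, payoff=4.6968, prob=0.053598
DUD: M=71.2690, payoff=4.6968, prob=0.053598
UUD: M=139.0895, payoff=0.0000, prob=0.144046
DDU: M=58.9000, payoff=4.6968, prob=0.053598
UDU: M=114.9500, payoff=46.7455, prob=0.144046
DUU: M=86.2355, payoff=46.7455, prob=0.144046
UUU: M=168.2983, payoff=0.0000, prob=0.387123
Price = Σ prob·payoff / R^3 = 14.222212 / 1.157625 = 12.2857

price = 12.2857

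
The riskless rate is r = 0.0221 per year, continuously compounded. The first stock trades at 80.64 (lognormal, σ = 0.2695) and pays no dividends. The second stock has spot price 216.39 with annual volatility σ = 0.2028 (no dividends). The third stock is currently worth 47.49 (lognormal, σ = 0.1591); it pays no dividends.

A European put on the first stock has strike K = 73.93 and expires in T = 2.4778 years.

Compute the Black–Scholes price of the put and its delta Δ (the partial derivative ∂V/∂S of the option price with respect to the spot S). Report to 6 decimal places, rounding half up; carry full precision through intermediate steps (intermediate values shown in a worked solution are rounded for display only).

price = 8.013430
Δ = -0.292539

σ√T = 0.2695·√2.4778 = 0.424221
d₁ = (ln(S/K) + (r+σ²/2)T) / (σ√T) = (ln(80.64/73.93) + (0.0221+0.2695²/2)·2.4778) / 0.424221 = (0.086876 + 0.144741) / 0.424221 = 0.545983
d₂ = d₁ − σ√T = 0.545983 − 0.424221 = 0.121762
e^{−rT} = 0.946713
N(−d₁) = 0.292539,  N(−d₂) = 0.451544
Put price V = K·e^{−rT}·N(−d₂) − S·N(−d₁) = 31.603773 − 23.590343 = 8.013430
Δ = −N(−d₁) = -0.292539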